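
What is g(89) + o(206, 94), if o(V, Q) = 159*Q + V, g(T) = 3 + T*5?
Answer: 15600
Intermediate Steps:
g(T) = 3 + 5*T
o(V, Q) = V + 159*Q
g(89) + o(206, 94) = (3 + 5*89) + (206 + 159*94) = (3 + 445) + (206 + 14946) = 448 + 15152 = 15600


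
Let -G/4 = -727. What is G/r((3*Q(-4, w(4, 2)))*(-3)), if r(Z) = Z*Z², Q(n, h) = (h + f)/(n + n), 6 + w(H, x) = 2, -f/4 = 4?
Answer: -23264/91125 ≈ -0.25530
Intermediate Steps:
f = -16 (f = -4*4 = -16)
w(H, x) = -4 (w(H, x) = -6 + 2 = -4)
G = 2908 (G = -4*(-727) = 2908)
Q(n, h) = (-16 + h)/(2*n) (Q(n, h) = (h - 16)/(n + n) = (-16 + h)/((2*n)) = (-16 + h)*(1/(2*n)) = (-16 + h)/(2*n))
r(Z) = Z³
G/r((3*Q(-4, w(4, 2)))*(-3)) = 2908/(((3*((½)*(-16 - 4)/(-4)))*(-3))³) = 2908/(((3*((½)*(-¼)*(-20)))*(-3))³) = 2908/(((3*(5/2))*(-3))³) = 2908/(((15/2)*(-3))³) = 2908/((-45/2)³) = 2908/(-91125/8) = 2908*(-8/91125) = -23264/91125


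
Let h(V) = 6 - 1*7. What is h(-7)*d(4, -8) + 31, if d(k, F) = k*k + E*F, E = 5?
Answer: 55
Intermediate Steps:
h(V) = -1 (h(V) = 6 - 7 = -1)
d(k, F) = k² + 5*F (d(k, F) = k*k + 5*F = k² + 5*F)
h(-7)*d(4, -8) + 31 = -(4² + 5*(-8)) + 31 = -(16 - 40) + 31 = -1*(-24) + 31 = 24 + 31 = 55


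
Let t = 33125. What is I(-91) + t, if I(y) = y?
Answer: 33034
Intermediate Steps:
I(-91) + t = -91 + 33125 = 33034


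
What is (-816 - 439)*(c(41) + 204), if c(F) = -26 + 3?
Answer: -227155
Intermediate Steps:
c(F) = -23
(-816 - 439)*(c(41) + 204) = (-816 - 439)*(-23 + 204) = -1255*181 = -227155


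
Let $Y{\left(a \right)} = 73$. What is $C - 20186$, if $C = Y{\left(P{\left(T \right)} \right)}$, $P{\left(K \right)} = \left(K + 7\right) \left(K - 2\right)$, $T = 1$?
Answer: $-20113$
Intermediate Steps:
$P{\left(K \right)} = \left(-2 + K\right) \left(7 + K\right)$ ($P{\left(K \right)} = \left(7 + K\right) \left(-2 + K\right) = \left(-2 + K\right) \left(7 + K\right)$)
$C = 73$
$C - 20186 = 73 - 20186 = -20113$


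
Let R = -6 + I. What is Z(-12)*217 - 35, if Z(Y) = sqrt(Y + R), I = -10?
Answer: -35 + 434*I*sqrt(7) ≈ -35.0 + 1148.3*I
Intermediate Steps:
R = -16 (R = -6 - 10 = -16)
Z(Y) = sqrt(-16 + Y) (Z(Y) = sqrt(Y - 16) = sqrt(-16 + Y))
Z(-12)*217 - 35 = sqrt(-16 - 12)*217 - 35 = sqrt(-28)*217 - 35 = (2*I*sqrt(7))*217 - 35 = 434*I*sqrt(7) - 35 = -35 + 434*I*sqrt(7)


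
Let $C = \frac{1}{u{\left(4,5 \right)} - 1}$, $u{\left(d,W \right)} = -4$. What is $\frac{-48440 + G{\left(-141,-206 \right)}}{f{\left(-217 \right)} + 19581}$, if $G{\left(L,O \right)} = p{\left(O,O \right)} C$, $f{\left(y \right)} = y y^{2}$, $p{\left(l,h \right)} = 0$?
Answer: $\frac{12110}{2549683} \approx 0.0047496$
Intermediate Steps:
$f{\left(y \right)} = y^{3}$
$C = - \frac{1}{5}$ ($C = \frac{1}{-4 - 1} = \frac{1}{-5} = - \frac{1}{5} \approx -0.2$)
$G{\left(L,O \right)} = 0$ ($G{\left(L,O \right)} = 0 \left(- \frac{1}{5}\right) = 0$)
$\frac{-48440 + G{\left(-141,-206 \right)}}{f{\left(-217 \right)} + 19581} = \frac{-48440 + 0}{\left(-217\right)^{3} + 19581} = - \frac{48440}{-10218313 + 19581} = - \frac{48440}{-10198732} = \left(-48440\right) \left(- \frac{1}{10198732}\right) = \frac{12110}{2549683}$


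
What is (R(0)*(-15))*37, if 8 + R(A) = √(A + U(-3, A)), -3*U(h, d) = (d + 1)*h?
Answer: 3885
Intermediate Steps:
U(h, d) = -h*(1 + d)/3 (U(h, d) = -(d + 1)*h/3 = -(1 + d)*h/3 = -h*(1 + d)/3)
R(A) = -8 + √(1 + 2*A) (R(A) = -8 + √(A - ⅓*(-3)*(1 + A)) = -8 + √(A + (1 + A)) = -8 + √(1 + 2*A))
(R(0)*(-15))*37 = ((-8 + √(1 + 2*0))*(-15))*37 = ((-8 + √(1 + 0))*(-15))*37 = ((-8 + √1)*(-15))*37 = ((-8 + 1)*(-15))*37 = -7*(-15)*37 = 105*37 = 3885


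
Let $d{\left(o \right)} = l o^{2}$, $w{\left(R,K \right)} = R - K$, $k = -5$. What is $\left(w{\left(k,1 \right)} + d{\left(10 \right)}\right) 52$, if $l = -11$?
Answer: $-57512$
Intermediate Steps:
$d{\left(o \right)} = - 11 o^{2}$
$\left(w{\left(k,1 \right)} + d{\left(10 \right)}\right) 52 = \left(\left(-5 - 1\right) - 11 \cdot 10^{2}\right) 52 = \left(\left(-5 - 1\right) - 1100\right) 52 = \left(-6 - 1100\right) 52 = \left(-1106\right) 52 = -57512$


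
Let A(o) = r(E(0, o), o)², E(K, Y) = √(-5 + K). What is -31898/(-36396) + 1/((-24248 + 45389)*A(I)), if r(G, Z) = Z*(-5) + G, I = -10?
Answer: (-31157727839*I + 1248806700*√5)/(71245170*(-499*I + 20*√5)) ≈ 0.87642 - 1.7171e-9*I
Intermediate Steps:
r(G, Z) = G - 5*Z (r(G, Z) = -5*Z + G = G - 5*Z)
A(o) = (-5*o + I*√5)² (A(o) = (√(-5 + 0) - 5*o)² = (√(-5) - 5*o)² = (I*√5 - 5*o)² = (-5*o + I*√5)²)
-31898/(-36396) + 1/((-24248 + 45389)*A(I)) = -31898/(-36396) + 1/((-24248 + 45389)*((5*(-10) - I*√5)²)) = -31898*(-1/36396) + 1/(21141*((-50 - I*√5)²)) = 15949/18198 + 1/(21141*(-50 - I*√5)²)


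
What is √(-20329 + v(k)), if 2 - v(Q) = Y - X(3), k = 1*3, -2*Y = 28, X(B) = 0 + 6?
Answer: I*√20307 ≈ 142.5*I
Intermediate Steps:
X(B) = 6
Y = -14 (Y = -½*28 = -14)
k = 3
v(Q) = 22 (v(Q) = 2 - (-14 - 1*6) = 2 - (-14 - 6) = 2 - 1*(-20) = 2 + 20 = 22)
√(-20329 + v(k)) = √(-20329 + 22) = √(-20307) = I*√20307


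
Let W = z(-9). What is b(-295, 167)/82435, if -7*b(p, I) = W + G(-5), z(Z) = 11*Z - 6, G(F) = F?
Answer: 22/115409 ≈ 0.00019063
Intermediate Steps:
z(Z) = -6 + 11*Z
W = -105 (W = -6 + 11*(-9) = -6 - 99 = -105)
b(p, I) = 110/7 (b(p, I) = -(-105 - 5)/7 = -1/7*(-110) = 110/7)
b(-295, 167)/82435 = (110/7)/82435 = (110/7)*(1/82435) = 22/115409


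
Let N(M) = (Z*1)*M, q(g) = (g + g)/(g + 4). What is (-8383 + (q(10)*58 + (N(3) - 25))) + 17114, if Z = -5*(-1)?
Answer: 61627/7 ≈ 8803.9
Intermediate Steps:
Z = 5
q(g) = 2*g/(4 + g) (q(g) = (2*g)/(4 + g) = 2*g/(4 + g))
N(M) = 5*M (N(M) = (5*1)*M = 5*M)
(-8383 + (q(10)*58 + (N(3) - 25))) + 17114 = (-8383 + ((2*10/(4 + 10))*58 + (5*3 - 25))) + 17114 = (-8383 + ((2*10/14)*58 + (15 - 25))) + 17114 = (-8383 + ((2*10*(1/14))*58 - 10)) + 17114 = (-8383 + ((10/7)*58 - 10)) + 17114 = (-8383 + (580/7 - 10)) + 17114 = (-8383 + 510/7) + 17114 = -58171/7 + 17114 = 61627/7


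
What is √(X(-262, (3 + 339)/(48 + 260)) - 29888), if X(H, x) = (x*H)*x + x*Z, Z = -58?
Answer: I*√718012322/154 ≈ 174.0*I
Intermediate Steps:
X(H, x) = -58*x + H*x² (X(H, x) = (x*H)*x + x*(-58) = (H*x)*x - 58*x = H*x² - 58*x = -58*x + H*x²)
√(X(-262, (3 + 339)/(48 + 260)) - 29888) = √(((3 + 339)/(48 + 260))*(-58 - 262*(3 + 339)/(48 + 260)) - 29888) = √((342/308)*(-58 - 89604/308) - 29888) = √((342*(1/308))*(-58 - 89604/308) - 29888) = √(171*(-58 - 262*171/154)/154 - 29888) = √(171*(-58 - 22401/77)/154 - 29888) = √((171/154)*(-26867/77) - 29888) = √(-4594257/11858 - 29888) = √(-359006161/11858) = I*√718012322/154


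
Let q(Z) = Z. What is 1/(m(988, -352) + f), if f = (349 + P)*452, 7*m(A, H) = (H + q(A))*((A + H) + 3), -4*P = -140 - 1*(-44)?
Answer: 7/1586576 ≈ 4.4120e-6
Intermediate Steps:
P = 24 (P = -(-140 - 1*(-44))/4 = -(-140 + 44)/4 = -¼*(-96) = 24)
m(A, H) = (A + H)*(3 + A + H)/7 (m(A, H) = ((H + A)*((A + H) + 3))/7 = ((A + H)*(3 + A + H))/7 = (A + H)*(3 + A + H)/7)
f = 168596 (f = (349 + 24)*452 = 373*452 = 168596)
1/(m(988, -352) + f) = 1/(((⅐)*988² + (⅐)*(-352)² + (3/7)*988 + (3/7)*(-352) + (2/7)*988*(-352)) + 168596) = 1/(((⅐)*976144 + (⅐)*123904 + 2964/7 - 1056/7 - 695552/7) + 168596) = 1/((976144/7 + 123904/7 + 2964/7 - 1056/7 - 695552/7) + 168596) = 1/(406404/7 + 168596) = 1/(1586576/7) = 7/1586576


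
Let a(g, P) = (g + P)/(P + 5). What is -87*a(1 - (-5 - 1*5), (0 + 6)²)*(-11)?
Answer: 44979/41 ≈ 1097.0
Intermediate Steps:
a(g, P) = (P + g)/(5 + P)
-87*a(1 - (-5 - 1*5), (0 + 6)²)*(-11) = -87*((0 + 6)² + (1 - (-5 - 1*5)))/(5 + (0 + 6)²)*(-11) = -87*(6² + (1 - (-5 - 5)))/(5 + 6²)*(-11) = -87*(36 + (1 - 1*(-10)))/(5 + 36)*(-11) = -87*(36 + (1 + 10))/41*(-11) = -87*(36 + 11)/41*(-11) = -87*47/41*(-11) = -4089/41*(-11) = 44979/41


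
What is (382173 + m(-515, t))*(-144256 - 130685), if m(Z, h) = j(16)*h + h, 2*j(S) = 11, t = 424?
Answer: -105832764189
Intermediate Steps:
j(S) = 11/2 (j(S) = (½)*11 = 11/2)
m(Z, h) = 13*h/2 (m(Z, h) = 11*h/2 + h = 13*h/2)
(382173 + m(-515, t))*(-144256 - 130685) = (382173 + (13/2)*424)*(-144256 - 130685) = (382173 + 2756)*(-274941) = 384929*(-274941) = -105832764189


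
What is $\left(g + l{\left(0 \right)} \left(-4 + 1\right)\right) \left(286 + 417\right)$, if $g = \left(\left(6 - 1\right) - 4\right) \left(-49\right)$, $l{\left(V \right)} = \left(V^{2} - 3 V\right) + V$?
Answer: $-34447$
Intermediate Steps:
$l{\left(V \right)} = V^{2} - 2 V$
$g = -49$ ($g = \left(5 - 4\right) \left(-49\right) = 1 \left(-49\right) = -49$)
$\left(g + l{\left(0 \right)} \left(-4 + 1\right)\right) \left(286 + 417\right) = \left(-49 + 0 \left(-2 + 0\right) \left(-4 + 1\right)\right) \left(286 + 417\right) = \left(-49 + 0 \left(-2\right) \left(-3\right)\right) 703 = \left(-49 + 0 \left(-3\right)\right) 703 = \left(-49 + 0\right) 703 = \left(-49\right) 703 = -34447$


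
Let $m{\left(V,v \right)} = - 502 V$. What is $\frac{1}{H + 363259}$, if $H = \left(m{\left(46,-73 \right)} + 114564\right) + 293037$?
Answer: $\frac{1}{747768} \approx 1.3373 \cdot 10^{-6}$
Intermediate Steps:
$H = 384509$ ($H = \left(\left(-502\right) 46 + 114564\right) + 293037 = \left(-23092 + 114564\right) + 293037 = 91472 + 293037 = 384509$)
$\frac{1}{H + 363259} = \frac{1}{384509 + 363259} = \frac{1}{747768}$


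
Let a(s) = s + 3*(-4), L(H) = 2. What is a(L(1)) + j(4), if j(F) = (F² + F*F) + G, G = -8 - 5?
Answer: 9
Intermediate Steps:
G = -13
j(F) = -13 + 2*F² (j(F) = (F² + F*F) - 13 = (F² + F²) - 13 = 2*F² - 13 = -13 + 2*F²)
a(s) = -12 + s (a(s) = s - 12 = -12 + s)
a(L(1)) + j(4) = (-12 + 2) + (-13 + 2*4²) = -10 + (-13 + 2*16) = -10 + (-13 + 32) = -10 + 19 = 9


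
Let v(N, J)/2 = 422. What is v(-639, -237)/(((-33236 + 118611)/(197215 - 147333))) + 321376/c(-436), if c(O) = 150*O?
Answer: 13629646036/27917625 ≈ 488.21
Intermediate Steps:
v(N, J) = 844 (v(N, J) = 2*422 = 844)
v(-639, -237)/(((-33236 + 118611)/(197215 - 147333))) + 321376/c(-436) = 844/(((-33236 + 118611)/(197215 - 147333))) + 321376/((150*(-436))) = 844/((85375/49882)) + 321376/(-65400) = 844/((85375*(1/49882))) + 321376*(-1/65400) = 844/(85375/49882) - 40172/8175 = 844*(49882/85375) - 40172/8175 = 42100408/85375 - 40172/8175 = 13629646036/27917625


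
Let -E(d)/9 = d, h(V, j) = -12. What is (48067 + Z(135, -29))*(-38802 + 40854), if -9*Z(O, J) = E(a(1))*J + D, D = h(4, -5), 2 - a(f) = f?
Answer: 98576712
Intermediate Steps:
a(f) = 2 - f
E(d) = -9*d
D = -12
Z(O, J) = 4/3 + J (Z(O, J) = -((-9*(2 - 1*1))*J - 12)/9 = -((-9*(2 - 1))*J - 12)/9 = -((-9*1)*J - 12)/9 = -(-9*J - 12)/9 = -(-12 - 9*J)/9 = 4/3 + J)
(48067 + Z(135, -29))*(-38802 + 40854) = (48067 + (4/3 - 29))*(-38802 + 40854) = (48067 - 83/3)*2052 = (144118/3)*2052 = 98576712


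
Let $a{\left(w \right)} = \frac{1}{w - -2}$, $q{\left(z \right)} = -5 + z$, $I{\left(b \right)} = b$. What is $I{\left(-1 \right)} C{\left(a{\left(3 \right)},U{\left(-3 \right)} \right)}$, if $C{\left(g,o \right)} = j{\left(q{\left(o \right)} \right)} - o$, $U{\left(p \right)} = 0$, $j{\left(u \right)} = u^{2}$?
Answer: $-25$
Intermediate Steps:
$a{\left(w \right)} = \frac{1}{2 + w}$ ($a{\left(w \right)} = \frac{1}{w + 2} = \frac{1}{2 + w}$)
$C{\left(g,o \right)} = \left(-5 + o\right)^{2} - o$
$I{\left(-1 \right)} C{\left(a{\left(3 \right)},U{\left(-3 \right)} \right)} = - (\left(-5 + 0\right)^{2} - 0) = - (\left(-5\right)^{2} + 0) = - (25 + 0) = \left(-1\right) 25 = -25$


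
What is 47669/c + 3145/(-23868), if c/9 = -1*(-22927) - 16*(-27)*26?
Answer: 1116949/47959236 ≈ 0.023290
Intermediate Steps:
c = 307431 (c = 9*(-1*(-22927) - 16*(-27)*26) = 9*(22927 - (-432)*26) = 9*(22927 - 1*(-11232)) = 9*(22927 + 11232) = 9*34159 = 307431)
47669/c + 3145/(-23868) = 47669/307431 + 3145/(-23868) = 47669*(1/307431) + 3145*(-1/23868) = 47669/307431 - 185/1404 = 1116949/47959236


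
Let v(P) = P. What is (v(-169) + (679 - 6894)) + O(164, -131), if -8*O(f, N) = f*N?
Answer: -7397/2 ≈ -3698.5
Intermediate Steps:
O(f, N) = -N*f/8 (O(f, N) = -f*N/8 = -N*f/8)
(v(-169) + (679 - 6894)) + O(164, -131) = (-169 + (679 - 6894)) - ⅛*(-131)*164 = (-169 - 6215) + 5371/2 = -6384 + 5371/2 = -7397/2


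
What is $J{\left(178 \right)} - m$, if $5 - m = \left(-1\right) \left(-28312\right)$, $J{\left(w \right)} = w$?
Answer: $28485$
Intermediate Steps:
$m = -28307$ ($m = 5 - \left(-1\right) \left(-28312\right) = 5 - 28312 = -28307$)
$J{\left(178 \right)} - m = 178 - -28307 = 178 + 28307 = 28485$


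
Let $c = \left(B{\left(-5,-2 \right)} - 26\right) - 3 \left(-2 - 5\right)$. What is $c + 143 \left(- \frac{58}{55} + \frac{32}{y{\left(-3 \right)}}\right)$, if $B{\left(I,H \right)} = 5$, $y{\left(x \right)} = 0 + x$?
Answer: $- \frac{25142}{15} \approx -1676.1$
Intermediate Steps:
$y{\left(x \right)} = x$
$c = 0$ ($c = \left(5 - 26\right) - 3 \left(-2 - 5\right) = -21 - -21 = -21 + 21 = 0$)
$c + 143 \left(- \frac{58}{55} + \frac{32}{y{\left(-3 \right)}}\right) = 0 + 143 \left(- \frac{58}{55} + \frac{32}{-3}\right) = 0 + 143 \left(\left(-58\right) \frac{1}{55} + 32 \left(- \frac{1}{3}\right)\right) = 0 + 143 \left(- \frac{58}{55} - \frac{32}{3}\right) = 0 + 143 \left(- \frac{1934}{165}\right) = 0 - \frac{25142}{15} = - \frac{25142}{15}$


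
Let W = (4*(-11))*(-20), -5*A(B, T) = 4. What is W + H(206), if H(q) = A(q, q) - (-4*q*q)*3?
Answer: 2550556/5 ≈ 5.1011e+5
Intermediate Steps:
A(B, T) = -⅘ (A(B, T) = -⅕*4 = -⅘)
H(q) = -⅘ + 12*q² (H(q) = -⅘ - (-4*q*q)*3 = -⅘ - (-4*q²)*3 = -⅘ - (-12)*q² = -⅘ + 12*q²)
W = 880 (W = -44*(-20) = 880)
W + H(206) = 880 + (-⅘ + 12*206²) = 880 + (-⅘ + 12*42436) = 880 + (-⅘ + 509232) = 880 + 2546156/5 = 2550556/5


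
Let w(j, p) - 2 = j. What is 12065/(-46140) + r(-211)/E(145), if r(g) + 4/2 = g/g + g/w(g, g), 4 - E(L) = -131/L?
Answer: -118631089/457090524 ≈ -0.25954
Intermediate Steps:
E(L) = 4 + 131/L (E(L) = 4 - (-131)/L = 4 + 131/L)
w(j, p) = 2 + j
r(g) = -1 + g/(2 + g) (r(g) = -2 + (g/g + g/(2 + g)) = -2 + (1 + g/(2 + g)) = -1 + g/(2 + g))
12065/(-46140) + r(-211)/E(145) = 12065/(-46140) + (-2/(2 - 211))/(4 + 131/145) = 12065*(-1/46140) + (-2/(-209))/(4 + 131*(1/145)) = -2413/9228 + (-2*(-1/209))/(4 + 131/145) = -2413/9228 + 2/(209*(711/145)) = -2413/9228 + (2/209)*(145/711) = -2413/9228 + 290/148599 = -118631089/457090524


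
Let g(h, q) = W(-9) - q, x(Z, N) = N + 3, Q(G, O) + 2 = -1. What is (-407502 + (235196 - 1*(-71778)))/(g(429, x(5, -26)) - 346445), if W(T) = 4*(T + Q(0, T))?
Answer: 50264/173235 ≈ 0.29015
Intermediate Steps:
Q(G, O) = -3 (Q(G, O) = -2 - 1 = -3)
W(T) = -12 + 4*T (W(T) = 4*(T - 3) = 4*(-3 + T) = -12 + 4*T)
x(Z, N) = 3 + N
g(h, q) = -48 - q (g(h, q) = (-12 + 4*(-9)) - q = (-12 - 36) - q = -48 - q)
(-407502 + (235196 - 1*(-71778)))/(g(429, x(5, -26)) - 346445) = (-407502 + (235196 - 1*(-71778)))/((-48 - (3 - 26)) - 346445) = (-407502 + (235196 + 71778))/((-48 - 1*(-23)) - 346445) = (-407502 + 306974)/((-48 + 23) - 346445) = -100528/(-25 - 346445) = -100528/(-346470) = -100528*(-1/346470) = 50264/173235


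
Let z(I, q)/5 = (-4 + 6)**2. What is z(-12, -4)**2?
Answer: 400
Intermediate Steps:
z(I, q) = 20 (z(I, q) = 5*(-4 + 6)**2 = 5*2**2 = 5*4 = 20)
z(-12, -4)**2 = 20**2 = 400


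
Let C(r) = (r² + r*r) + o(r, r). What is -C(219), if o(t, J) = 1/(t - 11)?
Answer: -19951777/208 ≈ -95922.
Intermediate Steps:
o(t, J) = 1/(-11 + t)
C(r) = 1/(-11 + r) + 2*r² (C(r) = (r² + r*r) + 1/(-11 + r) = (r² + r²) + 1/(-11 + r) = 2*r² + 1/(-11 + r) = 1/(-11 + r) + 2*r²)
-C(219) = -(1 + 2*219²*(-11 + 219))/(-11 + 219) = -(1 + 2*47961*208)/208 = -(1 + 19951776)/208 = -19951777/208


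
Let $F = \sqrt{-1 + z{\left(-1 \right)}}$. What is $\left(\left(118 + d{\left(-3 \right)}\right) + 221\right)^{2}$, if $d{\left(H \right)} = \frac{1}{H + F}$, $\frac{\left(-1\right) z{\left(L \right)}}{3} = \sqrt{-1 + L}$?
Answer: $\frac{\left(1016 - 339 \sqrt{-1 - 3 i \sqrt{2}}\right)^{2}}{\left(3 - \sqrt{-1 - 3 i \sqrt{2}}\right)^{2}} \approx 1.1471 \cdot 10^{5} + 198.6 i$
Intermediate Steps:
$z{\left(L \right)} = - 3 \sqrt{-1 + L}$
$F = \sqrt{-1 - 3 i \sqrt{2}}$ ($F = \sqrt{-1 - 3 \sqrt{-1 - 1}} = \sqrt{-1 - 3 \sqrt{-2}} = \sqrt{-1 - 3 i \sqrt{2}} \approx 1.2959 - 1.6369 i$)
$d{\left(H \right)} = \frac{1}{H + \sqrt{-1 - 3 i \sqrt{2}}}$
$\left(\left(118 + d{\left(-3 \right)}\right) + 221\right)^{2} = \left(\left(118 + \frac{1}{-3 + \sqrt{-1 - 3 i \sqrt{2}}}\right) + 221\right)^{2} = \left(339 + \frac{1}{-3 + \sqrt{-1 - 3 i \sqrt{2}}}\right)^{2}$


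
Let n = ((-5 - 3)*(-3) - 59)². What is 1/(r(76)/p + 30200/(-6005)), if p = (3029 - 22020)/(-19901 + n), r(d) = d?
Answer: 3258313/227137848 ≈ 0.014345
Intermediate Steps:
n = 1225 (n = (-8*(-3) - 59)² = (24 - 59)² = (-35)² = 1225)
p = 2713/2668 (p = (3029 - 22020)/(-19901 + 1225) = -18991/(-18676) = -18991*(-1/18676) = 2713/2668 ≈ 1.0169)
1/(r(76)/p + 30200/(-6005)) = 1/(76/(2713/2668) + 30200/(-6005)) = 1/(76*(2668/2713) + 30200*(-1/6005)) = 1/(202768/2713 - 6040/1201) = 1/(227137848/3258313) = 3258313/227137848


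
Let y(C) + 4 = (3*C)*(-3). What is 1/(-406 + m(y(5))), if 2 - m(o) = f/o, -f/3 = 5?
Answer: -49/19811 ≈ -0.0024734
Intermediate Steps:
f = -15 (f = -3*5 = -15)
y(C) = -4 - 9*C (y(C) = -4 + (3*C)*(-3) = -4 - 9*C)
m(o) = 2 + 15/o (m(o) = 2 - (-15)/o = 2 + 15/o)
1/(-406 + m(y(5))) = 1/(-406 + (2 + 15/(-4 - 9*5))) = 1/(-406 + (2 + 15/(-4 - 45))) = 1/(-406 + (2 + 15/(-49))) = 1/(-406 + (2 + 15*(-1/49))) = 1/(-406 + (2 - 15/49)) = 1/(-406 + 83/49) = 1/(-19811/49) = -49/19811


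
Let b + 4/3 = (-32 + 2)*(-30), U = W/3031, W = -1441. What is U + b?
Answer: 8167253/9093 ≈ 898.19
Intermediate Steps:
U = -1441/3031 ≈ -0.47542
b = 2696/3 (b = -4/3 + (-32 + 2)*(-30) = -4/3 - 30*(-30) = -4/3 + 900 = 2696/3 ≈ 898.67)
U + b = -1441/3031 + 2696/3 = 8167253/9093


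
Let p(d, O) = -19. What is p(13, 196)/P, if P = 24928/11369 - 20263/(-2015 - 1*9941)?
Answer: -2582627516/528409215 ≈ -4.8876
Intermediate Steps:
P = 528409215/135927764 (P = 24928*(1/11369) - 20263/(-2015 - 9941) = 24928/11369 - 20263/(-11956) = 24928/11369 - 20263*(-1/11956) = 24928/11369 + 20263/11956 = 528409215/135927764 ≈ 3.8874)
p(13, 196)/P = -19/528409215/135927764 = -19*135927764/528409215 = -2582627516/528409215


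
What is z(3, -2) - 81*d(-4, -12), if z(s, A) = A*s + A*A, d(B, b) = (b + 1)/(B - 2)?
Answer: -301/2 ≈ -150.50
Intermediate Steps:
d(B, b) = (1 + b)/(-2 + B)
z(s, A) = A**2 + A*s (z(s, A) = A*s + A**2 = A**2 + A*s)
z(3, -2) - 81*d(-4, -12) = -2*(-2 + 3) - 81*(1 - 12)/(-2 - 4) = -2*1 - 81*(-11)/(-6) = -2 - (-27)*(-11)/2 = -2 - 81*11/6 = -2 - 297/2 = -301/2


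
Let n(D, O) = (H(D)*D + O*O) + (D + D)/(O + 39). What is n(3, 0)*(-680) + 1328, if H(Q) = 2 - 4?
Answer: 68944/13 ≈ 5303.4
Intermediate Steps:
H(Q) = -2
n(D, O) = O**2 - 2*D + 2*D/(39 + O) (n(D, O) = (-2*D + O*O) + (D + D)/(O + 39) = (-2*D + O**2) + (2*D)/(39 + O) = (O**2 - 2*D) + 2*D/(39 + O) = O**2 - 2*D + 2*D/(39 + O))
n(3, 0)*(-680) + 1328 = ((0**3 - 76*3 + 39*0**2 - 2*3*0)/(39 + 0))*(-680) + 1328 = ((0 - 228 + 39*0 + 0)/39)*(-680) + 1328 = ((0 - 228 + 0 + 0)/39)*(-680) + 1328 = ((1/39)*(-228))*(-680) + 1328 = -76/13*(-680) + 1328 = 51680/13 + 1328 = 68944/13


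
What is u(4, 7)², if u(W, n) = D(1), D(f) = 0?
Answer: 0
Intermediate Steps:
u(W, n) = 0
u(4, 7)² = 0² = 0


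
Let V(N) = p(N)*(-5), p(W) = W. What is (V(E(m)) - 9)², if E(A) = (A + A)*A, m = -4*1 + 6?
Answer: 2401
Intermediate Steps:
m = 2 (m = -4 + 6 = 2)
E(A) = 2*A² (E(A) = (2*A)*A = 2*A²)
V(N) = -5*N (V(N) = N*(-5) = -5*N)
(V(E(m)) - 9)² = (-10*2² - 9)² = (-10*4 - 9)² = (-5*8 - 9)² = (-40 - 9)² = (-49)² = 2401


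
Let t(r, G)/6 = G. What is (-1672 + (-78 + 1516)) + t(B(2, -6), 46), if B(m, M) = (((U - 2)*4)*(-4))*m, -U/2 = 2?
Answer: 42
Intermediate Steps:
U = -4 (U = -2*2 = -4)
B(m, M) = 96*m (B(m, M) = (((-4 - 2)*4)*(-4))*m = (-6*4*(-4))*m = (-24*(-4))*m = 96*m)
t(r, G) = 6*G
(-1672 + (-78 + 1516)) + t(B(2, -6), 46) = (-1672 + (-78 + 1516)) + 6*46 = (-1672 + 1438) + 276 = -234 + 276 = 42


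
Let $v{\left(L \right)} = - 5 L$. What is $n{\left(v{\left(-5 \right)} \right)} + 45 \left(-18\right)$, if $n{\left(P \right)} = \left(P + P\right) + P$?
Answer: $-735$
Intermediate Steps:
$n{\left(P \right)} = 3 P$ ($n{\left(P \right)} = 2 P + P = 3 P$)
$n{\left(v{\left(-5 \right)} \right)} + 45 \left(-18\right) = 3 \left(\left(-5\right) \left(-5\right)\right) + 45 \left(-18\right) = 3 \cdot 25 - 810 = 75 - 810 = -735$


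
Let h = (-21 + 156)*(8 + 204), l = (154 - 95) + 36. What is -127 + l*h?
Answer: 2718773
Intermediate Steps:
l = 95 (l = 59 + 36 = 95)
h = 28620 (h = 135*212 = 28620)
-127 + l*h = -127 + 95*28620 = -127 + 2718900 = 2718773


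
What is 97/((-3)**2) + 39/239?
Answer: 23534/2151 ≈ 10.941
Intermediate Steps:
97/((-3)**2) + 39/239 = 97/9 + 39*(1/239) = 97*(1/9) + 39/239 = 97/9 + 39/239 = 23534/2151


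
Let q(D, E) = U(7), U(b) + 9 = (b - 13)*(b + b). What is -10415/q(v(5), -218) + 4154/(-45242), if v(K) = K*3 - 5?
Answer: 235404554/2103753 ≈ 111.90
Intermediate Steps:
v(K) = -5 + 3*K (v(K) = 3*K - 5 = -5 + 3*K)
U(b) = -9 + 2*b*(-13 + b) (U(b) = -9 + (b - 13)*(b + b) = -9 + (-13 + b)*(2*b) = -9 + 2*b*(-13 + b))
q(D, E) = -93 (q(D, E) = -9 - 26*7 + 2*7² = -9 - 182 + 2*49 = -9 - 182 + 98 = -93)
-10415/q(v(5), -218) + 4154/(-45242) = -10415/(-93) + 4154/(-45242) = -10415*(-1/93) + 4154*(-1/45242) = 10415/93 - 2077/22621 = 235404554/2103753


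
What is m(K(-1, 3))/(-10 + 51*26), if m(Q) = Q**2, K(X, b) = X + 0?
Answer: 1/1316 ≈ 0.00075988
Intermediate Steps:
K(X, b) = X
m(K(-1, 3))/(-10 + 51*26) = (-1)**2/(-10 + 51*26) = 1/(-10 + 1326) = 1/1316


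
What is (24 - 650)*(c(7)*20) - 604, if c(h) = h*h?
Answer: -614084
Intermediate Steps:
c(h) = h²
(24 - 650)*(c(7)*20) - 604 = (24 - 650)*(7²*20) - 604 = -30674*20 - 604 = -626*980 - 604 = -613480 - 604 = -614084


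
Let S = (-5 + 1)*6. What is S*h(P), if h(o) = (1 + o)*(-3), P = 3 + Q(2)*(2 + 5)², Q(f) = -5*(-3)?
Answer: 53208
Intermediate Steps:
S = -24 (S = -4*6 = -24)
Q(f) = 15
P = 738 (P = 3 + 15*(2 + 5)² = 3 + 15*7² = 3 + 15*49 = 3 + 735 = 738)
h(o) = -3 - 3*o
S*h(P) = -24*(-3 - 3*738) = -24*(-3 - 2214) = -24*(-2217) = 53208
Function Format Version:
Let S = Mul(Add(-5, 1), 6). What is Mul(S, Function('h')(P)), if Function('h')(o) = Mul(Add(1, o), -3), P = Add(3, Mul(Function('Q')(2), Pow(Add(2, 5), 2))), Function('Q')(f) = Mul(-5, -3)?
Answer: 53208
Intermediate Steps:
S = -24 (S = Mul(-4, 6) = -24)
Function('Q')(f) = 15
P = 738 (P = Add(3, Mul(15, Pow(Add(2, 5), 2))) = Add(3, Mul(15, Pow(7, 2))) = Add(3, Mul(15, 49)) = Add(3, 735) = 738)
Function('h')(o) = Add(-3, Mul(-3, o))
Mul(S, Function('h')(P)) = Mul(-24, Add(-3, Mul(-3, 738))) = Mul(-24, Add(-3, -2214)) = Mul(-24, -2217) = 53208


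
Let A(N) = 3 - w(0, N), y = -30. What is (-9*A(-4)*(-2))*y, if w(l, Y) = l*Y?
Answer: -1620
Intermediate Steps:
w(l, Y) = Y*l
A(N) = 3 (A(N) = 3 - N*0 = 3 - 1*0 = 3 + 0 = 3)
(-9*A(-4)*(-2))*y = (-9*3*(-2))*(-30) = -27*(-2)*(-30) = 54*(-30) = -1620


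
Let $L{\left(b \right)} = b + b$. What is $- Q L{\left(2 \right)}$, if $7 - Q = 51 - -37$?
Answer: $324$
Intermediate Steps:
$Q = -81$ ($Q = 7 - \left(51 - -37\right) = 7 - \left(51 + 37\right) = 7 - 88 = -81$)
$L{\left(b \right)} = 2 b$
$- Q L{\left(2 \right)} = - \left(-81\right) 2 \cdot 2 = - \left(-81\right) 4 = \left(-1\right) \left(-324\right) = 324$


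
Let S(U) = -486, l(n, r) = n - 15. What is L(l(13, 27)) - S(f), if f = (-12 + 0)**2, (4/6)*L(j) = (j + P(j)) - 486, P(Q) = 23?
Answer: -423/2 ≈ -211.50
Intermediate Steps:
l(n, r) = -15 + n
L(j) = -1389/2 + 3*j/2 (L(j) = 3*((j + 23) - 486)/2 = 3*((23 + j) - 486)/2 = 3*(-463 + j)/2 = -1389/2 + 3*j/2)
f = 144 (f = (-12)**2 = 144)
L(l(13, 27)) - S(f) = (-1389/2 + 3*(-15 + 13)/2) - 1*(-486) = (-1389/2 + (3/2)*(-2)) + 486 = (-1389/2 - 3) + 486 = -1395/2 + 486 = -423/2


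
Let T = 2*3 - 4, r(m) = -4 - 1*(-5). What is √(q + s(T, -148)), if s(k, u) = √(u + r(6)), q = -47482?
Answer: √(-47482 + 7*I*√3) ≈ 0.028 + 217.9*I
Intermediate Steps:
r(m) = 1 (r(m) = -4 + 5 = 1)
T = 2 (T = 6 - 4 = 2)
s(k, u) = √(1 + u) (s(k, u) = √(u + 1) = √(1 + u))
√(q + s(T, -148)) = √(-47482 + √(1 - 148)) = √(-47482 + √(-147)) = √(-47482 + 7*I*√3)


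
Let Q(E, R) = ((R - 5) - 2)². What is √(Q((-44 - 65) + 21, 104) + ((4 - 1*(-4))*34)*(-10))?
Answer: √6689 ≈ 81.786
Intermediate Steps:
Q(E, R) = (-7 + R)² (Q(E, R) = ((-5 + R) - 2)² = (-7 + R)²)
√(Q((-44 - 65) + 21, 104) + ((4 - 1*(-4))*34)*(-10)) = √((-7 + 104)² + ((4 - 1*(-4))*34)*(-10)) = √(97² + ((4 + 4)*34)*(-10)) = √(9409 + (8*34)*(-10)) = √(9409 + 272*(-10)) = √(9409 - 2720) = √6689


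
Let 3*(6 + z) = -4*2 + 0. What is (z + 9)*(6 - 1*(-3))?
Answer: 3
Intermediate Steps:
z = -26/3 (z = -6 + (-4*2 + 0)/3 = -6 + (-8 + 0)/3 = -6 + (⅓)*(-8) = -6 - 8/3 = -26/3 ≈ -8.6667)
(z + 9)*(6 - 1*(-3)) = (-26/3 + 9)*(6 - 1*(-3)) = (6 + 3)/3 = (⅓)*9 = 3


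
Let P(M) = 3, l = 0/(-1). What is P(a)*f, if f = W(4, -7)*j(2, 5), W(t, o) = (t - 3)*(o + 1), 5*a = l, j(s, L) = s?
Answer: -36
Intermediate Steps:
l = 0 (l = 0*(-1) = 0)
a = 0 (a = (1/5)*0 = 0)
W(t, o) = (1 + o)*(-3 + t) (W(t, o) = (-3 + t)*(1 + o) = (1 + o)*(-3 + t))
f = -12 (f = (-3 + 4 - 3*(-7) - 7*4)*2 = (-3 + 4 + 21 - 28)*2 = -6*2 = -12)
P(a)*f = 3*(-12) = -36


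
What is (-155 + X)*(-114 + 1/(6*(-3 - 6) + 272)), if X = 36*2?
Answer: 2062633/218 ≈ 9461.6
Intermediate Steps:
X = 72
(-155 + X)*(-114 + 1/(6*(-3 - 6) + 272)) = (-155 + 72)*(-114 + 1/(6*(-3 - 6) + 272)) = -83*(-114 + 1/(6*(-9) + 272)) = -83*(-114 + 1/(-54 + 272)) = -83*(-114 + 1/218) = -83*(-24851/218) = 2062633/218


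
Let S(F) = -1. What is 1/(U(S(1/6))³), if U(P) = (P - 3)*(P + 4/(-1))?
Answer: 1/8000 ≈ 0.00012500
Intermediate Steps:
U(P) = (-4 + P)*(-3 + P) (U(P) = (-3 + P)*(P + 4*(-1)) = (-3 + P)*(P - 4) = (-3 + P)*(-4 + P) = (-4 + P)*(-3 + P))
1/(U(S(1/6))³) = 1/((12 + (-1)² - 7*(-1))³) = 1/((12 + 1 + 7)³) = 1/(20³) = 1/8000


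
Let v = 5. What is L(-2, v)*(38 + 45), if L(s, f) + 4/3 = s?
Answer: -830/3 ≈ -276.67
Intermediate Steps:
L(s, f) = -4/3 + s
L(-2, v)*(38 + 45) = (-4/3 - 2)*(38 + 45) = -10/3*83 = -830/3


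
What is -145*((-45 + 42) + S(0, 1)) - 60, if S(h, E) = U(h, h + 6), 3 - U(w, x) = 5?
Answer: 665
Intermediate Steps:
U(w, x) = -2 (U(w, x) = 3 - 1*5 = 3 - 5 = -2)
S(h, E) = -2
-145*((-45 + 42) + S(0, 1)) - 60 = -145*((-45 + 42) - 2) - 60 = -145*(-3 - 2) - 60 = -145*(-5) - 60 = 725 - 60 = 665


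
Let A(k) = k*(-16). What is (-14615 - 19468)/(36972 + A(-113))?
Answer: -4869/5540 ≈ -0.87888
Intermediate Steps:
A(k) = -16*k
(-14615 - 19468)/(36972 + A(-113)) = (-14615 - 19468)/(36972 - 16*(-113)) = -34083/(36972 + 1808) = -34083/38780 = -34083*1/38780 = -4869/5540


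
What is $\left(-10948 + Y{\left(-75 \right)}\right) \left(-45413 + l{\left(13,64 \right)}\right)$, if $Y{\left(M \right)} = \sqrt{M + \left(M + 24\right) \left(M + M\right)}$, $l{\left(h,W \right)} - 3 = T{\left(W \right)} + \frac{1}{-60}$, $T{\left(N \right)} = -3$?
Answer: $\frac{7457725597}{15} - \frac{2724781 \sqrt{303}}{12} \approx 4.9323 \cdot 10^{8}$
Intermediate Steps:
$l{\left(h,W \right)} = - \frac{1}{60}$ ($l{\left(h,W \right)} = 3 - \left(3 - \frac{1}{-60}\right) = 3 - \frac{181}{60} = - \frac{1}{60}$)
$Y{\left(M \right)} = \sqrt{M + 2 M \left(24 + M\right)}$ ($Y{\left(M \right)} = \sqrt{M + \left(24 + M\right) 2 M} = \sqrt{M + 2 M \left(24 + M\right)}$)
$\left(-10948 + Y{\left(-75 \right)}\right) \left(-45413 + l{\left(13,64 \right)}\right) = \left(-10948 + \sqrt{- 75 \left(49 + 2 \left(-75\right)\right)}\right) \left(-45413 - \frac{1}{60}\right) = \left(-10948 + \sqrt{- 75 \left(49 - 150\right)}\right) \left(- \frac{2724781}{60}\right) = \left(-10948 + \sqrt{\left(-75\right) \left(-101\right)}\right) \left(- \frac{2724781}{60}\right) = \left(-10948 + \sqrt{7575}\right) \left(- \frac{2724781}{60}\right) = \left(-10948 + 5 \sqrt{303}\right) \left(- \frac{2724781}{60}\right) = \frac{7457725597}{15} - \frac{2724781 \sqrt{303}}{12}$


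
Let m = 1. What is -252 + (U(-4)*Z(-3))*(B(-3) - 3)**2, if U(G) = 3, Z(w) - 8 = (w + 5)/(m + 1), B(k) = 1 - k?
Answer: -225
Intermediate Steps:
Z(w) = 21/2 + w/2 (Z(w) = 8 + (w + 5)/(1 + 1) = 8 + (5 + w)/2 = 8 + (5 + w)*(1/2) = 8 + (5/2 + w/2) = 21/2 + w/2)
-252 + (U(-4)*Z(-3))*(B(-3) - 3)**2 = -252 + (3*(21/2 + (1/2)*(-3)))*((1 - 1*(-3)) - 3)**2 = -252 + (3*(21/2 - 3/2))*((1 + 3) - 3)**2 = -252 + (3*9)*(4 - 3)**2 = -252 + 27*1**2 = -252 + 27*1 = -252 + 27 = -225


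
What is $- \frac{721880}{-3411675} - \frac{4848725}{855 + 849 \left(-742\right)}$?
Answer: $\frac{1133094049201}{143086331835} \approx 7.919$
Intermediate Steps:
$- \frac{721880}{-3411675} - \frac{4848725}{855 + 849 \left(-742\right)} = \left(-721880\right) \left(- \frac{1}{3411675}\right) - \frac{4848725}{855 - 629958} = \frac{144376}{682335} - \frac{4848725}{-629103} = \frac{144376}{682335} - - \frac{4848725}{629103} = \frac{144376}{682335} + \frac{4848725}{629103} = \frac{1133094049201}{143086331835}$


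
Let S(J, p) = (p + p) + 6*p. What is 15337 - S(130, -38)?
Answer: 15641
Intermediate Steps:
S(J, p) = 8*p (S(J, p) = 2*p + 6*p = 8*p)
15337 - S(130, -38) = 15337 - 8*(-38) = 15337 - 1*(-304) = 15337 + 304 = 15641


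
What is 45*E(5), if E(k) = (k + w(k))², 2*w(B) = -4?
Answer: 405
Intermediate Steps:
w(B) = -2 (w(B) = (½)*(-4) = -2)
E(k) = (-2 + k)² (E(k) = (k - 2)² = (-2 + k)²)
45*E(5) = 45*(-2 + 5)² = 45*3² = 45*9 = 405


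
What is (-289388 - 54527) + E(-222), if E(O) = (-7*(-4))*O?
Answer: -350131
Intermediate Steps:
E(O) = 28*O
(-289388 - 54527) + E(-222) = (-289388 - 54527) + 28*(-222) = -343915 - 6216 = -350131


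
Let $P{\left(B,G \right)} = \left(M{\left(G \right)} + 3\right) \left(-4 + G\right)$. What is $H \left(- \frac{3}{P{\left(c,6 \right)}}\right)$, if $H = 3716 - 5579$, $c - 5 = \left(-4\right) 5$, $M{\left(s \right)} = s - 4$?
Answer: $\frac{5589}{10} \approx 558.9$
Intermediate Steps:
$M{\left(s \right)} = -4 + s$
$c = -15$ ($c = 5 - 20 = -15$)
$P{\left(B,G \right)} = \left(-1 + G\right) \left(-4 + G\right)$ ($P{\left(B,G \right)} = \left(\left(-4 + G\right) + 3\right) \left(-4 + G\right) = \left(-1 + G\right) \left(-4 + G\right)$)
$H = -1863$
$H \left(- \frac{3}{P{\left(c,6 \right)}}\right) = - 1863 \left(- \frac{3}{4 - 6 + 6 \left(-4 + 6\right)}\right) = - 1863 \left(- \frac{3}{4 - 6 + 6 \cdot 2}\right) = - 1863 \left(- \frac{3}{4 - 6 + 12}\right) = - 1863 \left(- \frac{3}{10}\right) = - 1863 \left(\left(-3\right) \frac{1}{10}\right) = \left(-1863\right) \left(- \frac{3}{10}\right) = \frac{5589}{10}$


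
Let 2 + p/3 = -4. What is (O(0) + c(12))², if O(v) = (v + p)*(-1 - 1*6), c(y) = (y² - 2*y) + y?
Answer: 66564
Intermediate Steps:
p = -18 (p = -6 + 3*(-4) = -6 - 12 = -18)
c(y) = y² - y
O(v) = 126 - 7*v (O(v) = (v - 18)*(-1 - 1*6) = (-18 + v)*(-1 - 6) = (-18 + v)*(-7) = 126 - 7*v)
(O(0) + c(12))² = ((126 - 7*0) + 12*(-1 + 12))² = ((126 + 0) + 12*11)² = (126 + 132)² = 258² = 66564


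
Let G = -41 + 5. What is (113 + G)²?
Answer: 5929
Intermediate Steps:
G = -36
(113 + G)² = (113 - 36)² = 77² = 5929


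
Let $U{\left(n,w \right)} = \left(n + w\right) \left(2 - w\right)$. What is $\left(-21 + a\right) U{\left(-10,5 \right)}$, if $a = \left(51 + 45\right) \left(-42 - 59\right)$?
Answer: $-145755$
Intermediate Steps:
$a = -9696$ ($a = 96 \left(-101\right) = -9696$)
$U{\left(n,w \right)} = \left(2 - w\right) \left(n + w\right)$
$\left(-21 + a\right) U{\left(-10,5 \right)} = \left(-21 - 9696\right) \left(- 5^{2} + 2 \left(-10\right) + 2 \cdot 5 - \left(-10\right) 5\right) = - 9717 \left(\left(-1\right) 25 - 20 + 10 + 50\right) = - 9717 \left(-25 - 20 + 10 + 50\right) = \left(-9717\right) 15 = -145755$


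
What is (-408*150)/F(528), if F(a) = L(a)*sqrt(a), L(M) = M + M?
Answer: -425*sqrt(33)/968 ≈ -2.5221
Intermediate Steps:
L(M) = 2*M
F(a) = 2*a**(3/2) (F(a) = (2*a)*sqrt(a) = 2*a**(3/2))
(-408*150)/F(528) = (-408*150)/((2*528**(3/2))) = -61200*sqrt(33)/139392 = -425*sqrt(33)/968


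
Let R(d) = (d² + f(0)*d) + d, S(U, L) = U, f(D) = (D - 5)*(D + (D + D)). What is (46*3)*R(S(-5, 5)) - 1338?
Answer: 1422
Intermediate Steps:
f(D) = 3*D*(-5 + D) (f(D) = (-5 + D)*(D + 2*D) = (-5 + D)*(3*D) = 3*D*(-5 + D))
R(d) = d + d² (R(d) = (d² + (3*0*(-5 + 0))*d) + d = (d² + (3*0*(-5))*d) + d = (d² + 0*d) + d = (d² + 0) + d = d² + d = d + d²)
(46*3)*R(S(-5, 5)) - 1338 = (46*3)*(-5*(1 - 5)) - 1338 = 138*(-5*(-4)) - 1338 = 138*20 - 1338 = 2760 - 1338 = 1422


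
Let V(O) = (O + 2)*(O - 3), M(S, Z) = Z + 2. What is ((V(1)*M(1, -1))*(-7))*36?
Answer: 1512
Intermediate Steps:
M(S, Z) = 2 + Z
V(O) = (-3 + O)*(2 + O) (V(O) = (2 + O)*(-3 + O) = (-3 + O)*(2 + O))
((V(1)*M(1, -1))*(-7))*36 = (((-6 + 1² - 1*1)*(2 - 1))*(-7))*36 = (((-6 + 1 - 1)*1)*(-7))*36 = (-6*1*(-7))*36 = -6*(-7)*36 = 42*36 = 1512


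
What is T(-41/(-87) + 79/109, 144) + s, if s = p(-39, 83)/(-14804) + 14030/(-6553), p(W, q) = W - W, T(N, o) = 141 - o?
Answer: -33689/6553 ≈ -5.1410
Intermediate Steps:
p(W, q) = 0
s = -14030/6553 (s = 0/(-14804) + 14030/(-6553) = 0*(-1/14804) + 14030*(-1/6553) = 0 - 14030/6553 = -14030/6553 ≈ -2.1410)
T(-41/(-87) + 79/109, 144) + s = (141 - 1*144) - 14030/6553 = (141 - 144) - 14030/6553 = -3 - 14030/6553 = -33689/6553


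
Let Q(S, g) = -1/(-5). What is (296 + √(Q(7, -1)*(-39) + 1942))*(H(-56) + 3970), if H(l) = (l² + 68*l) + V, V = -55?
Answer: 959928 + 3243*√48355/5 ≈ 1.1026e+6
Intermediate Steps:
Q(S, g) = ⅕ (Q(S, g) = -1*(-⅕) = ⅕)
H(l) = -55 + l² + 68*l (H(l) = (l² + 68*l) - 55 = -55 + l² + 68*l)
(296 + √(Q(7, -1)*(-39) + 1942))*(H(-56) + 3970) = (296 + √((⅕)*(-39) + 1942))*((-55 + (-56)² + 68*(-56)) + 3970) = (296 + √(-39/5 + 1942))*((-55 + 3136 - 3808) + 3970) = (296 + √(9671/5))*(-727 + 3970) = (296 + √48355/5)*3243 = 959928 + 3243*√48355/5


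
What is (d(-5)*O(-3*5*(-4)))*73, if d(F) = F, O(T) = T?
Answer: -21900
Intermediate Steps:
(d(-5)*O(-3*5*(-4)))*73 = -5*(-3*5)*(-4)*73 = -(-75)*(-4)*73 = -5*60*73 = -300*73 = -21900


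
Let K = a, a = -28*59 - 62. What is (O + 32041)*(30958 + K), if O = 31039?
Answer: 1844711520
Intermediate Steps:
a = -1714 (a = -1652 - 62 = -1714)
K = -1714
(O + 32041)*(30958 + K) = (31039 + 32041)*(30958 - 1714) = 63080*29244 = 1844711520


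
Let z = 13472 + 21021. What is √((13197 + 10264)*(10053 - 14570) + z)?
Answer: 2*I*√26484711 ≈ 10293.0*I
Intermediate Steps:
z = 34493
√((13197 + 10264)*(10053 - 14570) + z) = √((13197 + 10264)*(10053 - 14570) + 34493) = √(23461*(-4517) + 34493) = √(-105973337 + 34493) = √(-105938844) = 2*I*√26484711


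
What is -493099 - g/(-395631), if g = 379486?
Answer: -195084870983/395631 ≈ -4.9310e+5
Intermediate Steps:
-493099 - g/(-395631) = -493099 - 379486/(-395631) = -493099 - 379486*(-1)/395631 = -493099 - 1*(-379486/395631) = -493099 + 379486/395631 = -195084870983/395631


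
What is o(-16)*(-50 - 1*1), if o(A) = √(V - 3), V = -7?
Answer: -51*I*√10 ≈ -161.28*I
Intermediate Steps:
o(A) = I*√10 (o(A) = √(-7 - 3) = √(-10) = I*√10)
o(-16)*(-50 - 1*1) = (I*√10)*(-50 - 1*1) = (I*√10)*(-50 - 1) = (I*√10)*(-51) = -51*I*√10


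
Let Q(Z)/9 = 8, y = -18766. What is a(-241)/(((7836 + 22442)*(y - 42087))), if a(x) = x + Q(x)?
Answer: 13/141731318 ≈ 9.1723e-8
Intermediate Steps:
Q(Z) = 72 (Q(Z) = 9*8 = 72)
a(x) = 72 + x (a(x) = x + 72 = 72 + x)
a(-241)/(((7836 + 22442)*(y - 42087))) = (72 - 241)/(((7836 + 22442)*(-18766 - 42087))) = -169/(30278*(-60853)) = -169/(-1842507134) = -169*(-1/1842507134) = 13/141731318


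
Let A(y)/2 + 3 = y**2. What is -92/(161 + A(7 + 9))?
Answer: -4/29 ≈ -0.13793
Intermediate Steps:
A(y) = -6 + 2*y**2
-92/(161 + A(7 + 9)) = -92/(161 + (-6 + 2*(7 + 9)**2)) = -92/(161 + (-6 + 2*16**2)) = -92/(161 + (-6 + 2*256)) = -92/(161 + (-6 + 512)) = -92/(161 + 506) = -92/667 = (1/667)*(-92) = -4/29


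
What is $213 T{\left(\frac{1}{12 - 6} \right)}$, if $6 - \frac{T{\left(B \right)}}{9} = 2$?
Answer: $7668$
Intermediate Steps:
$T{\left(B \right)} = 36$ ($T{\left(B \right)} = 54 - 18 = 36$)
$213 T{\left(\frac{1}{12 - 6} \right)} = 213 \cdot 36 = 7668$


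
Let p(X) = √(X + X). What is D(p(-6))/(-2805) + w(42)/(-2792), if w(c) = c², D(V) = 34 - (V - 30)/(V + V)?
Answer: -630194/978945 + I*√3/1122 ≈ -0.64375 + 0.0015437*I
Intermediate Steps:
p(X) = √2*√X (p(X) = √(2*X) = √2*√X)
D(V) = 34 - (-30 + V)/(2*V)
D(p(-6))/(-2805) + w(42)/(-2792) = (67/2 + 15/((√2*√(-6))))/(-2805) + 42²/(-2792) = (67/2 + 15/((√2*(I*√6))))*(-1/2805) + 1764*(-1/2792) = (67/2 + 15/((2*I*√3)))*(-1/2805) - 441/698 = (67/2 + 15*(-I*√3/6))*(-1/2805) - 441/698 = (67/2 - 5*I*√3/2)*(-1/2805) - 441/698 = (-67/5610 + I*√3/1122) - 441/698 = -630194/978945 + I*√3/1122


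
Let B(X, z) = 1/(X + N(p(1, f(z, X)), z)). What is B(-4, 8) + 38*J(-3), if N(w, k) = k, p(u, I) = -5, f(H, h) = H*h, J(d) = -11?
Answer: -1671/4 ≈ -417.75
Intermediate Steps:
B(X, z) = 1/(X + z)
B(-4, 8) + 38*J(-3) = 1/(-4 + 8) + 38*(-11) = 1/4 - 418 = -1671/4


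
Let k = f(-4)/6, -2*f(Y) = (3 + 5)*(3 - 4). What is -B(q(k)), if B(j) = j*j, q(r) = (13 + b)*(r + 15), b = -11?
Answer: -8836/9 ≈ -981.78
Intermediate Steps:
f(Y) = 4 (f(Y) = -(3 + 5)*(3 - 4)/2 = -4*(-1) = -1/2*(-8) = 4)
k = 2/3 (k = 4/6 = 4*(1/6) = 2/3 ≈ 0.66667)
q(r) = 30 + 2*r (q(r) = (13 - 11)*(r + 15) = 2*(15 + r) = 30 + 2*r)
B(j) = j**2
-B(q(k)) = -(30 + 2*(2/3))**2 = -(30 + 4/3)**2 = -(94/3)**2 = -1*8836/9 = -8836/9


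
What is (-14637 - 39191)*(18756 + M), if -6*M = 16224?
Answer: -864047056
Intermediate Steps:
M = -2704 (M = -⅙*16224 = -2704)
(-14637 - 39191)*(18756 + M) = (-14637 - 39191)*(18756 - 2704) = -53828*16052 = -864047056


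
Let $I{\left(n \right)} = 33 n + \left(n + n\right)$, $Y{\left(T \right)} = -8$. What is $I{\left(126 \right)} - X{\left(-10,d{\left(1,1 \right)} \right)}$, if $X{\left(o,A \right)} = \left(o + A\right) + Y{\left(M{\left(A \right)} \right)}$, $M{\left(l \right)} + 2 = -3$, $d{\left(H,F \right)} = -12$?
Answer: $4440$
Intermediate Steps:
$M{\left(l \right)} = -5$ ($M{\left(l \right)} = -2 - 3 = -5$)
$X{\left(o,A \right)} = -8 + A + o$ ($X{\left(o,A \right)} = \left(o + A\right) - 8 = \left(A + o\right) - 8 = -8 + A + o$)
$I{\left(n \right)} = 35 n$ ($I{\left(n \right)} = 33 n + 2 n = 35 n$)
$I{\left(126 \right)} - X{\left(-10,d{\left(1,1 \right)} \right)} = 35 \cdot 126 - \left(-8 - 12 - 10\right) = 4410 - -30 = 4410 + 30 = 4440$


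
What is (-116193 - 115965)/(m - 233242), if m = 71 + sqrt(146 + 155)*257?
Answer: 9022085503/9058139082 + 9944101*sqrt(301)/9058139082 ≈ 1.0151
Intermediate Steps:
m = 71 + 257*sqrt(301) (m = 71 + sqrt(301)*257 = 71 + 257*sqrt(301) ≈ 4529.8)
(-116193 - 115965)/(m - 233242) = (-116193 - 115965)/((71 + 257*sqrt(301)) - 233242) = -232158/(-233171 + 257*sqrt(301))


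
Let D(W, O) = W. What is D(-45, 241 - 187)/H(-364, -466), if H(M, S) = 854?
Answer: -45/854 ≈ -0.052693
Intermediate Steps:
D(-45, 241 - 187)/H(-364, -466) = -45/854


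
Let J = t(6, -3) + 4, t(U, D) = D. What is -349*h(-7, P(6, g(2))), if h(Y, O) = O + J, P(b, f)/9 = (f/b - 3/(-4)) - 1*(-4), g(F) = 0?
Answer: -61075/4 ≈ -15269.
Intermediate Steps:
P(b, f) = 171/4 + 9*f/b (P(b, f) = 9*((f/b - 3/(-4)) - 1*(-4)) = 9*((f/b - 3*(-¼)) + 4) = 9*((f/b + ¾) + 4) = 9*((¾ + f/b) + 4) = 9*(19/4 + f/b) = 171/4 + 9*f/b)
J = 1 (J = -3 + 4 = 1)
h(Y, O) = 1 + O (h(Y, O) = O + 1 = 1 + O)
-349*h(-7, P(6, g(2))) = -349*(1 + (171/4 + 9*0/6)) = -349*(1 + (171/4 + 9*0*(⅙))) = -349*(1 + (171/4 + 0)) = -349*(1 + 171/4) = -349*175/4 = -61075/4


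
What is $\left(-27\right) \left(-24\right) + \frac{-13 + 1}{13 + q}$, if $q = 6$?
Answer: $\frac{12300}{19} \approx 647.37$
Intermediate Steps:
$\left(-27\right) \left(-24\right) + \frac{-13 + 1}{13 + q} = \left(-27\right) \left(-24\right) + \frac{-13 + 1}{13 + 6} = 648 - \frac{12}{19} = \frac{12300}{19}$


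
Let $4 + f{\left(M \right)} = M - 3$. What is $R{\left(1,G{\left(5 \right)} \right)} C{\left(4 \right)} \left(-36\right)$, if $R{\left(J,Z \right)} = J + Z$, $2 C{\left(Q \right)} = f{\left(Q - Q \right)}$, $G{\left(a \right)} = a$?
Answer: $756$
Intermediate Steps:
$f{\left(M \right)} = -7 + M$ ($f{\left(M \right)} = -4 + \left(M - 3\right) = -4 + \left(-3 + M\right) = -7 + M$)
$C{\left(Q \right)} = - \frac{7}{2}$ ($C{\left(Q \right)} = \frac{-7 + \left(Q - Q\right)}{2} = \frac{-7 + 0}{2} = \frac{1}{2} \left(-7\right) = - \frac{7}{2}$)
$R{\left(1,G{\left(5 \right)} \right)} C{\left(4 \right)} \left(-36\right) = \left(1 + 5\right) \left(- \frac{7}{2}\right) \left(-36\right) = 6 \left(- \frac{7}{2}\right) \left(-36\right) = \left(-21\right) \left(-36\right) = 756$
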